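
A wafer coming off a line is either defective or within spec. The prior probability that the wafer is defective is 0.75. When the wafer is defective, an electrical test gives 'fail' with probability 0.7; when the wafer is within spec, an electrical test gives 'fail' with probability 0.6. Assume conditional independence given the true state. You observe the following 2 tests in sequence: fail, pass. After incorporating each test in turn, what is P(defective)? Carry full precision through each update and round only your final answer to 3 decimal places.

After 'fail': P(defective) = 0.7·0.7500 / (0.7·0.7500 + 0.6·0.2500) ≈ 0.7778
After 'pass': P(defective) = 0.3·0.7778 / (0.3·0.7778 + 0.4·0.2222) ≈ 0.7241

0.724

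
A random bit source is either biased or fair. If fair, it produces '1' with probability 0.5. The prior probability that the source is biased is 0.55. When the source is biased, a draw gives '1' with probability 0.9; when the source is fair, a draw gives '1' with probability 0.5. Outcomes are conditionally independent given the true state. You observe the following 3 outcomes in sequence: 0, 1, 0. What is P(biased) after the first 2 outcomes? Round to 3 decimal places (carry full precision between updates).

Apply Bayes' rule sequentially, carrying P(biased) forward.
After '0': P(biased) = 0.1·0.5500 / (0.1·0.5500 + 0.5·0.4500) ≈ 0.1964
After '1': P(biased) = 0.9·0.1964 / (0.9·0.1964 + 0.5·0.8036) ≈ 0.3056

0.306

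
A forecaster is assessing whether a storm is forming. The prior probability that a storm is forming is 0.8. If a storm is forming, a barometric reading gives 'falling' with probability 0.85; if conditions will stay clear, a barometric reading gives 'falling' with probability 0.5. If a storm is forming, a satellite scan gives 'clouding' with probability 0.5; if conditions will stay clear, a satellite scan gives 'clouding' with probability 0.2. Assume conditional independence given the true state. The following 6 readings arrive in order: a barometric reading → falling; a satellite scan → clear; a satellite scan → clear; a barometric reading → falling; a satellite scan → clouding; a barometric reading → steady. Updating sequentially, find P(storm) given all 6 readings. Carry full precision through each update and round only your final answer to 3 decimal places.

After a barometric reading='falling': P(storm) = 0.85·0.8000 / (0.85·0.8000 + 0.5·0.2000) ≈ 0.8718
After a satellite scan='clear': P(storm) = 0.5·0.8718 / (0.5·0.8718 + 0.8·0.1282) ≈ 0.8095
After a satellite scan='clear': P(storm) = 0.5·0.8095 / (0.5·0.8095 + 0.8·0.1905) ≈ 0.7265
After a barometric reading='falling': P(storm) = 0.85·0.7265 / (0.85·0.7265 + 0.5·0.2735) ≈ 0.8187
After a satellite scan='clouding': P(storm) = 0.5·0.8187 / (0.5·0.8187 + 0.2·0.1813) ≈ 0.9186
After a barometric reading='steady': P(storm) = 0.15·0.9186 / (0.15·0.9186 + 0.5·0.0814) ≈ 0.7720

0.772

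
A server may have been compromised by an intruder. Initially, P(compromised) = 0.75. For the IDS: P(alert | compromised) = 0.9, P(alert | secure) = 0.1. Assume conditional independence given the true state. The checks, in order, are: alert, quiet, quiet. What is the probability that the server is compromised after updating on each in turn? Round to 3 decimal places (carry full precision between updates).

0.250

After 'alert': P(compromised) = 0.9·0.7500 / (0.9·0.7500 + 0.1·0.2500) ≈ 0.9643
After 'quiet': P(compromised) = 0.1·0.9643 / (0.1·0.9643 + 0.9·0.0357) ≈ 0.7500
After 'quiet': P(compromised) = 0.1·0.7500 / (0.1·0.7500 + 0.9·0.2500) ≈ 0.2500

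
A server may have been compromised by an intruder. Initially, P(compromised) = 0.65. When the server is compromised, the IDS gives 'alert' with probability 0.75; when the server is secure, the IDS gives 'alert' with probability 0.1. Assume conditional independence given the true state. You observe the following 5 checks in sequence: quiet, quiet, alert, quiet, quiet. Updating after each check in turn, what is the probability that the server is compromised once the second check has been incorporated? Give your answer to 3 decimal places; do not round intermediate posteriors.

0.125

After 'quiet': P(compromised) = 0.25·0.6500 / (0.25·0.6500 + 0.9·0.3500) ≈ 0.3403
After 'quiet': P(compromised) = 0.25·0.3403 / (0.25·0.3403 + 0.9·0.6597) ≈ 0.1253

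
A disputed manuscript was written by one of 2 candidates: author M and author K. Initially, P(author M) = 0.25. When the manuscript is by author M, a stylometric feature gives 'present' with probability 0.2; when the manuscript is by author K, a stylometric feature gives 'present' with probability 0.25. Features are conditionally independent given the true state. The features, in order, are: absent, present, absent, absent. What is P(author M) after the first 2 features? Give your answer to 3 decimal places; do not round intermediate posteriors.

0.221

Each posterior becomes the prior for the next update.
After 'absent': P(author M) = 0.8·0.2500 / (0.8·0.2500 + 0.75·0.7500) ≈ 0.2623
After 'present': P(author M) = 0.2·0.2623 / (0.2·0.2623 + 0.25·0.7377) ≈ 0.2215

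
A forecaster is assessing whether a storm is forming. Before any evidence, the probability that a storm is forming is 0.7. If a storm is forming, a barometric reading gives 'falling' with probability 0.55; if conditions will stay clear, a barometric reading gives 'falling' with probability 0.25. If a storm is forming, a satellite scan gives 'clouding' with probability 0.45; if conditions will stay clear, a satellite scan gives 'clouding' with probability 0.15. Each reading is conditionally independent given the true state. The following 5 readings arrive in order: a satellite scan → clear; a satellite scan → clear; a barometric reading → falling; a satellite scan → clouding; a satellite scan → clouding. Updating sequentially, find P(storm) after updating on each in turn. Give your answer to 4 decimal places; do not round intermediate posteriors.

0.9508

Apply Bayes' rule sequentially, carrying P(storm) forward.
After a satellite scan='clear': P(storm) = 0.55·0.7000 / (0.55·0.7000 + 0.85·0.3000) ≈ 0.6016
After a satellite scan='clear': P(storm) = 0.55·0.6016 / (0.55·0.6016 + 0.85·0.3984) ≈ 0.4942
After a barometric reading='falling': P(storm) = 0.55·0.4942 / (0.55·0.4942 + 0.25·0.5058) ≈ 0.6825
After a satellite scan='clouding': P(storm) = 0.45·0.6825 / (0.45·0.6825 + 0.15·0.3175) ≈ 0.8657
After a satellite scan='clouding': P(storm) = 0.45·0.8657 / (0.45·0.8657 + 0.15·0.1343) ≈ 0.9508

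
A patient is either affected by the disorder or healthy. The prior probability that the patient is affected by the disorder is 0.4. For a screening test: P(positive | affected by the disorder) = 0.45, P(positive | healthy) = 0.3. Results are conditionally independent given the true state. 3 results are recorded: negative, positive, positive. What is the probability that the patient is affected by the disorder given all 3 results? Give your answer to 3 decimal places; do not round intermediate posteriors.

0.541

Apply Bayes' rule sequentially, carrying P(affected) forward.
After 'negative': P(affected) = 0.55·0.4000 / (0.55·0.4000 + 0.7·0.6000) ≈ 0.3438
After 'positive': P(affected) = 0.45·0.3438 / (0.45·0.3438 + 0.3·0.6562) ≈ 0.4400
After 'positive': P(affected) = 0.45·0.4400 / (0.45·0.4400 + 0.3·0.5600) ≈ 0.5410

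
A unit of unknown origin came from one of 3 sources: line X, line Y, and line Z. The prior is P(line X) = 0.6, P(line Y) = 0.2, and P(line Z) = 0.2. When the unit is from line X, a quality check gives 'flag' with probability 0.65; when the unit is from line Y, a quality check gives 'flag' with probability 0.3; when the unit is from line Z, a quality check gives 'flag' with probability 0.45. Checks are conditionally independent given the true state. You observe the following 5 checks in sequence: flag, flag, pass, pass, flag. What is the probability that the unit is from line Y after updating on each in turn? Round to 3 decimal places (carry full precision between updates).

0.093

Each posterior becomes the prior for the next update.
After 'flag': normaliser = 0.65·0.6000 + 0.3·0.2000 + 0.45·0.2000; P(line X) ≈ 0.7222, P(line Y) ≈ 0.1111, P(line Z) ≈ 0.1667
After 'flag': normaliser = 0.65·0.7222 + 0.3·0.1111 + 0.45·0.1667; P(line X) ≈ 0.8125, P(line Y) ≈ 0.0577, P(line Z) ≈ 0.1298
After 'pass': normaliser = 0.35·0.8125 + 0.7·0.0577 + 0.55·0.1298; P(line X) ≈ 0.7178, P(line Y) ≈ 0.1019, P(line Z) ≈ 0.1802
After 'pass': normaliser = 0.35·0.7178 + 0.7·0.1019 + 0.55·0.1802; P(line X) ≈ 0.5958, P(line Y) ≈ 0.1692, P(line Z) ≈ 0.2350
After 'flag': normaliser = 0.65·0.5958 + 0.3·0.1692 + 0.45·0.2350; P(line X) ≈ 0.7121, P(line Y) ≈ 0.0934, P(line Z) ≈ 0.1945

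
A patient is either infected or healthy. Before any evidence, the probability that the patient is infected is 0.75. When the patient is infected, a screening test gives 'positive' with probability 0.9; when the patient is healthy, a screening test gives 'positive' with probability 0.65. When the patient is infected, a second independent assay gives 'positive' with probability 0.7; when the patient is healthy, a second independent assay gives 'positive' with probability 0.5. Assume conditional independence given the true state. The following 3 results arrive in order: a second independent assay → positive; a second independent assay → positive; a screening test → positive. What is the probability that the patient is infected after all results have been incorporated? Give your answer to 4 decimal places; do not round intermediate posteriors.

0.8906

After a second independent assay='positive': P(infected) = 0.7·0.7500 / (0.7·0.7500 + 0.5·0.2500) ≈ 0.8077
After a second independent assay='positive': P(infected) = 0.7·0.8077 / (0.7·0.8077 + 0.5·0.1923) ≈ 0.8547
After a screening test='positive': P(infected) = 0.9·0.8547 / (0.9·0.8547 + 0.65·0.1453) ≈ 0.8906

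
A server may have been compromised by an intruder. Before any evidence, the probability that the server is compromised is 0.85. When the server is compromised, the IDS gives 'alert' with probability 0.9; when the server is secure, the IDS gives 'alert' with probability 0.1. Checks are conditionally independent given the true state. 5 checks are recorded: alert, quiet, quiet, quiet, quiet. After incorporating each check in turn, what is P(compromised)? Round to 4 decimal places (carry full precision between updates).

0.0077

After 'alert': P(compromised) = 0.9·0.8500 / (0.9·0.8500 + 0.1·0.1500) ≈ 0.9808
After 'quiet': P(compromised) = 0.1·0.9808 / (0.1·0.9808 + 0.9·0.0192) ≈ 0.8500
After 'quiet': P(compromised) = 0.1·0.8500 / (0.1·0.8500 + 0.9·0.1500) ≈ 0.3864
After 'quiet': P(compromised) = 0.1·0.3864 / (0.1·0.3864 + 0.9·0.6136) ≈ 0.0654
After 'quiet': P(compromised) = 0.1·0.0654 / (0.1·0.0654 + 0.9·0.9346) ≈ 0.0077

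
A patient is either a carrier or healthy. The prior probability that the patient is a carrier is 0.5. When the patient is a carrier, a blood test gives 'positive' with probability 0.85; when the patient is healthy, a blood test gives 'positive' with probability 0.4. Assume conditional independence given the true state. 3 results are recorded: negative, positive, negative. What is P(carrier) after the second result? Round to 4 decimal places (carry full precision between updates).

0.3469

After 'negative': P(carrier) = 0.15·0.5000 / (0.15·0.5000 + 0.6·0.5000) ≈ 0.2000
After 'positive': P(carrier) = 0.85·0.2000 / (0.85·0.2000 + 0.4·0.8000) ≈ 0.3469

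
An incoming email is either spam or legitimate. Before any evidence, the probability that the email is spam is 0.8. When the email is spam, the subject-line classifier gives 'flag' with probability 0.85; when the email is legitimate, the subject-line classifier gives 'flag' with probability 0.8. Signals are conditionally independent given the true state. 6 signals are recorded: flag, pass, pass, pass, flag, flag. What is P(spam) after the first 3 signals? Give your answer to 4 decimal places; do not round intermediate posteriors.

0.7051

After 'flag': P(spam) = 0.85·0.8000 / (0.85·0.8000 + 0.8·0.2000) ≈ 0.8095
After 'pass': P(spam) = 0.15·0.8095 / (0.15·0.8095 + 0.2·0.1905) ≈ 0.7612
After 'pass': P(spam) = 0.15·0.7612 / (0.15·0.7612 + 0.2·0.2388) ≈ 0.7051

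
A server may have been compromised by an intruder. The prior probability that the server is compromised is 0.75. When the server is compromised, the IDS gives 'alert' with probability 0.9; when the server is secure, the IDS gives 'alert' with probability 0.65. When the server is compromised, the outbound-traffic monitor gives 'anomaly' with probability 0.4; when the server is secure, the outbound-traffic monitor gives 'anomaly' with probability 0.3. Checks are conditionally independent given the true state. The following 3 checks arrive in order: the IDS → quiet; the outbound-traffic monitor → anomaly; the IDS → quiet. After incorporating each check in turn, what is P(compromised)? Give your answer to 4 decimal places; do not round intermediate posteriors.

After the IDS='quiet': P(compromised) = 0.1·0.7500 / (0.1·0.7500 + 0.35·0.2500) ≈ 0.4615
After the outbound-traffic monitor='anomaly': P(compromised) = 0.4·0.4615 / (0.4·0.4615 + 0.3·0.5385) ≈ 0.5333
After the IDS='quiet': P(compromised) = 0.1·0.5333 / (0.1·0.5333 + 0.35·0.4667) ≈ 0.2462

0.2462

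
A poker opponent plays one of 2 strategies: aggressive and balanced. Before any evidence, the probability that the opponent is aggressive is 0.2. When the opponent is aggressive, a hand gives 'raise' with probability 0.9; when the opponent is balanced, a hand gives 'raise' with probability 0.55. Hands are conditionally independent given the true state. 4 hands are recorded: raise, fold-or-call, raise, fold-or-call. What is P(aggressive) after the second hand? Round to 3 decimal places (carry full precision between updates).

0.083

After 'raise': P(aggressive) = 0.9·0.2000 / (0.9·0.2000 + 0.55·0.8000) ≈ 0.2903
After 'fold-or-call': P(aggressive) = 0.1·0.2903 / (0.1·0.2903 + 0.45·0.7097) ≈ 0.0833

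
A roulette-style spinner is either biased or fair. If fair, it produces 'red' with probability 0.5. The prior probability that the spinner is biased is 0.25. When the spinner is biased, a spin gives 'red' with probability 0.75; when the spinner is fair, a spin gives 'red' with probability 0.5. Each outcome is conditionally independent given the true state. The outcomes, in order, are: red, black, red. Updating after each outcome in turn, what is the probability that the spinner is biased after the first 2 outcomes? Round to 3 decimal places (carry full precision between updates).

0.200

After 'red': P(biased) = 0.75·0.2500 / (0.75·0.2500 + 0.5·0.7500) ≈ 0.3333
After 'black': P(biased) = 0.25·0.3333 / (0.25·0.3333 + 0.5·0.6667) ≈ 0.2000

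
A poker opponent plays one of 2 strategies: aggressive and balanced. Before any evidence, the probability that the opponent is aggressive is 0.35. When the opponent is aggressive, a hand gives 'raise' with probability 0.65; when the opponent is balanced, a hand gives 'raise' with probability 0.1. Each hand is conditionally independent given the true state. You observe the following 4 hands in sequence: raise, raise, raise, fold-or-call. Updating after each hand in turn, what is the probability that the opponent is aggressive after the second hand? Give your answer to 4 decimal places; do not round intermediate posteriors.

After 'raise': P(aggressive) = 0.65·0.3500 / (0.65·0.3500 + 0.1·0.6500) ≈ 0.7778
After 'raise': P(aggressive) = 0.65·0.7778 / (0.65·0.7778 + 0.1·0.2222) ≈ 0.9579

0.9579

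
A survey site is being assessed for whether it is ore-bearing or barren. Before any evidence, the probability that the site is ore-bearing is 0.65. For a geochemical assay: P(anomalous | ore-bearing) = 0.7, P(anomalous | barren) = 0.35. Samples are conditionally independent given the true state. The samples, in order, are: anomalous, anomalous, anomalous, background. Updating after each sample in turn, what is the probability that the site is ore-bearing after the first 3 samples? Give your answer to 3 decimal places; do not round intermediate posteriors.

0.937

After 'anomalous': P(ore) = 0.7·0.6500 / (0.7·0.6500 + 0.35·0.3500) ≈ 0.7879
After 'anomalous': P(ore) = 0.7·0.7879 / (0.7·0.7879 + 0.35·0.2121) ≈ 0.8814
After 'anomalous': P(ore) = 0.7·0.8814 / (0.7·0.8814 + 0.35·0.1186) ≈ 0.9369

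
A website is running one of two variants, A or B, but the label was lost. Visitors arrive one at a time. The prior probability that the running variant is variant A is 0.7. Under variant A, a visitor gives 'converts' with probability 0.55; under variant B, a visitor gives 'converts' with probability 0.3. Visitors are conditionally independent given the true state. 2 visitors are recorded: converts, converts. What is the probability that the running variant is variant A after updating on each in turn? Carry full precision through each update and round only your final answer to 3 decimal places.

After 'converts': P(A) = 0.55·0.7000 / (0.55·0.7000 + 0.3·0.3000) ≈ 0.8105
After 'converts': P(A) = 0.55·0.8105 / (0.55·0.8105 + 0.3·0.1895) ≈ 0.8869

0.887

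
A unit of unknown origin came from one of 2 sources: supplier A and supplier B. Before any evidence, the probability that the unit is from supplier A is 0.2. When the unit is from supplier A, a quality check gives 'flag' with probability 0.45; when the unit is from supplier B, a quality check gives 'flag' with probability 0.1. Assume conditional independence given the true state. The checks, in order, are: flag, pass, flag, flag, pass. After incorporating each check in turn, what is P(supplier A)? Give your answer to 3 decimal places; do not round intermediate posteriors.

0.895

After 'flag': P(supplier A) = 0.45·0.2000 / (0.45·0.2000 + 0.1·0.8000) ≈ 0.5294
After 'pass': P(supplier A) = 0.55·0.5294 / (0.55·0.5294 + 0.9·0.4706) ≈ 0.4074
After 'flag': P(supplier A) = 0.45·0.4074 / (0.45·0.4074 + 0.1·0.5926) ≈ 0.7557
After 'flag': P(supplier A) = 0.45·0.7557 / (0.45·0.7557 + 0.1·0.2443) ≈ 0.9330
After 'pass': P(supplier A) = 0.55·0.9330 / (0.55·0.9330 + 0.9·0.0670) ≈ 0.8948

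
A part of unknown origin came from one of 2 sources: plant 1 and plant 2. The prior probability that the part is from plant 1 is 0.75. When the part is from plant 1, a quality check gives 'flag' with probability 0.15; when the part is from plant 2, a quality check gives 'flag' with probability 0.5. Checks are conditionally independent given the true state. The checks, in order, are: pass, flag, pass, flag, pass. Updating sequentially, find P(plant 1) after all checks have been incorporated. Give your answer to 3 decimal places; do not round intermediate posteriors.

0.570

After 'pass': P(plant 1) = 0.85·0.7500 / (0.85·0.7500 + 0.5·0.2500) ≈ 0.8361
After 'flag': P(plant 1) = 0.15·0.8361 / (0.15·0.8361 + 0.5·0.1639) ≈ 0.6047
After 'pass': P(plant 1) = 0.85·0.6047 / (0.85·0.6047 + 0.5·0.3953) ≈ 0.7223
After 'flag': P(plant 1) = 0.15·0.7223 / (0.15·0.7223 + 0.5·0.2777) ≈ 0.4383
After 'pass': P(plant 1) = 0.85·0.4383 / (0.85·0.4383 + 0.5·0.5617) ≈ 0.5702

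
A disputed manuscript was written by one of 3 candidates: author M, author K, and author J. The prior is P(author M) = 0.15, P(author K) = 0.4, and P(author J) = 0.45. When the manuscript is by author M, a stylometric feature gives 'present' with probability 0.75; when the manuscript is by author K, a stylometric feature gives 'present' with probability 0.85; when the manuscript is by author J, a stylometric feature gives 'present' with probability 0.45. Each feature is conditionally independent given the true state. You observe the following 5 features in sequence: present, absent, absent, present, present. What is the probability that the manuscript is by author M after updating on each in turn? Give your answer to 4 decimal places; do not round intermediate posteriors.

0.1807

After 'present': normaliser = 0.75·0.1500 + 0.85·0.4000 + 0.45·0.4500; P(author M) ≈ 0.1718, P(author K) ≈ 0.5191, P(author J) ≈ 0.3092
After 'absent': normaliser = 0.25·0.1718 + 0.15·0.5191 + 0.55·0.3092; P(author M) ≈ 0.1476, P(author K) ≈ 0.2677, P(author J) ≈ 0.5846
After 'absent': normaliser = 0.25·0.1476 + 0.15·0.2677 + 0.55·0.5846; P(author M) ≈ 0.0926, P(author K) ≈ 0.1007, P(author J) ≈ 0.8067
After 'present': normaliser = 0.75·0.0926 + 0.85·0.1007 + 0.45·0.8067; P(author M) ≈ 0.1340, P(author K) ≈ 0.1653, P(author J) ≈ 0.7007
After 'present': normaliser = 0.75·0.1340 + 0.85·0.1653 + 0.45·0.7007; P(author M) ≈ 0.1807, P(author K) ≈ 0.2525, P(author J) ≈ 0.5668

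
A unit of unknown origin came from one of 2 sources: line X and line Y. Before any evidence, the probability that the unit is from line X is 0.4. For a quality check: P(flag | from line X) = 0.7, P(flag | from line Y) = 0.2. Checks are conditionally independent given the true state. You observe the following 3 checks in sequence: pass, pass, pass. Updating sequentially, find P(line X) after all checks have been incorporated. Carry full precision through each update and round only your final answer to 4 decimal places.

0.0340

After 'pass': P(line X) = 0.3·0.4000 / (0.3·0.4000 + 0.8·0.6000) ≈ 0.2000
After 'pass': P(line X) = 0.3·0.2000 / (0.3·0.2000 + 0.8·0.8000) ≈ 0.0857
After 'pass': P(line X) = 0.3·0.0857 / (0.3·0.0857 + 0.8·0.9143) ≈ 0.0340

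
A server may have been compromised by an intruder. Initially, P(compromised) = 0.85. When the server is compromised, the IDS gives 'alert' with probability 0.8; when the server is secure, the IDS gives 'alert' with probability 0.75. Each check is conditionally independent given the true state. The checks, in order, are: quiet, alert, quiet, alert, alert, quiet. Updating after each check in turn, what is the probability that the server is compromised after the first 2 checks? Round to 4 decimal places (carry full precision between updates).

0.8286

After 'quiet': P(compromised) = 0.2·0.8500 / (0.2·0.8500 + 0.25·0.1500) ≈ 0.8193
After 'alert': P(compromised) = 0.8·0.8193 / (0.8·0.8193 + 0.75·0.1807) ≈ 0.8286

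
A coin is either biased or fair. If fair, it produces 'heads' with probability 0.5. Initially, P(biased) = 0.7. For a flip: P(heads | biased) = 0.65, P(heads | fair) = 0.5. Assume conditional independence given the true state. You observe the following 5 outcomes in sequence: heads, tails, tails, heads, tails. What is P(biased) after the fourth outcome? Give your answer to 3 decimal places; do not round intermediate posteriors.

After 'heads': P(biased) = 0.65·0.7000 / (0.65·0.7000 + 0.5·0.3000) ≈ 0.7521
After 'tails': P(biased) = 0.35·0.7521 / (0.35·0.7521 + 0.5·0.2479) ≈ 0.6798
After 'tails': P(biased) = 0.35·0.6798 / (0.35·0.6798 + 0.5·0.3202) ≈ 0.5978
After 'heads': P(biased) = 0.65·0.5978 / (0.65·0.5978 + 0.5·0.4022) ≈ 0.6590

0.659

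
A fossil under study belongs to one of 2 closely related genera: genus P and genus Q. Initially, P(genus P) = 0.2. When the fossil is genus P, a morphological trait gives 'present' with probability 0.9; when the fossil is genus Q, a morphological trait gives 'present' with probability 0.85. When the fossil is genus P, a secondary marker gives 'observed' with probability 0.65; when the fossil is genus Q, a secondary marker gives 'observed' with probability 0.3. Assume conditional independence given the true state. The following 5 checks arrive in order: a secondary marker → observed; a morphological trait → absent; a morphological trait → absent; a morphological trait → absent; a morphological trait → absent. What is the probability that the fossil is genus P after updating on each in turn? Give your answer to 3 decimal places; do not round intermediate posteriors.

After a secondary marker='observed': P(genus P) = 0.65·0.2000 / (0.65·0.2000 + 0.3·0.8000) ≈ 0.3514
After a morphological trait='absent': P(genus P) = 0.1·0.3514 / (0.1·0.3514 + 0.15·0.6486) ≈ 0.2653
After a morphological trait='absent': P(genus P) = 0.1·0.2653 / (0.1·0.2653 + 0.15·0.7347) ≈ 0.1940
After a morphological trait='absent': P(genus P) = 0.1·0.1940 / (0.1·0.1940 + 0.15·0.8060) ≈ 0.1383
After a morphological trait='absent': P(genus P) = 0.1·0.1383 / (0.1·0.1383 + 0.15·0.8617) ≈ 0.0967

0.097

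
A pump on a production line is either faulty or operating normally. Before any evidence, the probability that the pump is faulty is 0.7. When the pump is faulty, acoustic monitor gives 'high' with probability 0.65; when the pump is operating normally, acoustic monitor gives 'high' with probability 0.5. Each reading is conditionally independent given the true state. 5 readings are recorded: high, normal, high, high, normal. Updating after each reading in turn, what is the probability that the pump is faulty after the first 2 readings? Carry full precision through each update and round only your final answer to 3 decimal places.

0.680

After 'high': P(faulty) = 0.65·0.7000 / (0.65·0.7000 + 0.5·0.3000) ≈ 0.7521
After 'normal': P(faulty) = 0.35·0.7521 / (0.35·0.7521 + 0.5·0.2479) ≈ 0.6798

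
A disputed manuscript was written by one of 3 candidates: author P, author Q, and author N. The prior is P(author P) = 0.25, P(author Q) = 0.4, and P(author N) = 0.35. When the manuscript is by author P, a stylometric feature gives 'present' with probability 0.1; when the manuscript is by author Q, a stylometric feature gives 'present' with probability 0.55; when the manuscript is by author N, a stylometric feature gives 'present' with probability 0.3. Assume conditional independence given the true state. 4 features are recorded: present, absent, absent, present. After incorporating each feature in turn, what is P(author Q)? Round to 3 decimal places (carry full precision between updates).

Apply Bayes' rule sequentially, carrying P(author Q) forward.
After 'present': normaliser = 0.1·0.2500 + 0.55·0.4000 + 0.3·0.3500; P(author P) ≈ 0.0714, P(author Q) ≈ 0.6286, P(author N) ≈ 0.3000
After 'absent': normaliser = 0.9·0.0714 + 0.45·0.6286 + 0.7·0.3000; P(author P) ≈ 0.1154, P(author Q) ≈ 0.5077, P(author N) ≈ 0.3769
After 'absent': normaliser = 0.9·0.1154 + 0.45·0.5077 + 0.7·0.3769; P(author P) ≈ 0.1742, P(author Q) ≈ 0.3832, P(author N) ≈ 0.4426
After 'present': normaliser = 0.1·0.1742 + 0.55·0.3832 + 0.3·0.4426; P(author P) ≈ 0.0483, P(author Q) ≈ 0.5839, P(author N) ≈ 0.3678

0.584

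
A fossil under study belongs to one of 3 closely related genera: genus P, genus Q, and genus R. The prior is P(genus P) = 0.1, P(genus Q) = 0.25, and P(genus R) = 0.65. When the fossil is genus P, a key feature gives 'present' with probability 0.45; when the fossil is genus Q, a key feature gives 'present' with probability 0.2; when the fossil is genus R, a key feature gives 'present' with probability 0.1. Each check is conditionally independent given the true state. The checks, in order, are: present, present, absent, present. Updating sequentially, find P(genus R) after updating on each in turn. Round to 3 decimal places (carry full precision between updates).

After 'present': normaliser = 0.45·0.1000 + 0.2·0.2500 + 0.1·0.6500; P(genus P) ≈ 0.2812, P(genus Q) ≈ 0.3125, P(genus R) ≈ 0.4062
After 'present': normaliser = 0.45·0.2812 + 0.2·0.3125 + 0.1·0.4062; P(genus P) ≈ 0.5510, P(genus Q) ≈ 0.2721, P(genus R) ≈ 0.1769
After 'absent': normaliser = 0.55·0.5510 + 0.8·0.2721 + 0.9·0.1769; P(genus P) ≈ 0.4457, P(genus Q) ≈ 0.3202, P(genus R) ≈ 0.2341
After 'present': normaliser = 0.45·0.4457 + 0.2·0.3202 + 0.1·0.2341; P(genus P) ≈ 0.6964, P(genus Q) ≈ 0.2223, P(genus R) ≈ 0.0813

0.081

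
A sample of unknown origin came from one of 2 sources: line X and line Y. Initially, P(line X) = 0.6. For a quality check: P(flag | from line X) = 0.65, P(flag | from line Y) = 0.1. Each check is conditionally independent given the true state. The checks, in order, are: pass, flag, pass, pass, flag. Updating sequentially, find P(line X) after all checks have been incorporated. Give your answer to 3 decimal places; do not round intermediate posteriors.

After 'pass': P(line X) = 0.35·0.6000 / (0.35·0.6000 + 0.9·0.4000) ≈ 0.3684
After 'flag': P(line X) = 0.65·0.3684 / (0.65·0.3684 + 0.1·0.6316) ≈ 0.7913
After 'pass': P(line X) = 0.35·0.7913 / (0.35·0.7913 + 0.9·0.2087) ≈ 0.5959
After 'pass': P(line X) = 0.35·0.5959 / (0.35·0.5959 + 0.9·0.4041) ≈ 0.3644
After 'flag': P(line X) = 0.65·0.3644 / (0.65·0.3644 + 0.1·0.6356) ≈ 0.7885

0.788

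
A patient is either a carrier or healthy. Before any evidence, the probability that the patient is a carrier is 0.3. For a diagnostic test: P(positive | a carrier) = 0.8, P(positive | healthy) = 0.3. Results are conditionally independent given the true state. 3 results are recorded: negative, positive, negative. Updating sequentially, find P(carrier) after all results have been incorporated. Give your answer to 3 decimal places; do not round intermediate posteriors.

After 'negative': P(carrier) = 0.2·0.3000 / (0.2·0.3000 + 0.7·0.7000) ≈ 0.1091
After 'positive': P(carrier) = 0.8·0.1091 / (0.8·0.1091 + 0.3·0.8909) ≈ 0.2462
After 'negative': P(carrier) = 0.2·0.2462 / (0.2·0.2462 + 0.7·0.7538) ≈ 0.0853

0.085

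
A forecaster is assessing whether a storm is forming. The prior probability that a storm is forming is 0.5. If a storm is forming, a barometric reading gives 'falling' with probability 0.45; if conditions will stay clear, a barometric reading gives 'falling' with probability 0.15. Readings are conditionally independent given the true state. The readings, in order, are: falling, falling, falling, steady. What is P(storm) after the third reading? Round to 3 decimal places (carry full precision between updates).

0.964

Each posterior becomes the prior for the next update.
After 'falling': P(storm) = 0.45·0.5000 / (0.45·0.5000 + 0.15·0.5000) ≈ 0.7500
After 'falling': P(storm) = 0.45·0.7500 / (0.45·0.7500 + 0.15·0.2500) ≈ 0.9000
After 'falling': P(storm) = 0.45·0.9000 / (0.45·0.9000 + 0.15·0.1000) ≈ 0.9643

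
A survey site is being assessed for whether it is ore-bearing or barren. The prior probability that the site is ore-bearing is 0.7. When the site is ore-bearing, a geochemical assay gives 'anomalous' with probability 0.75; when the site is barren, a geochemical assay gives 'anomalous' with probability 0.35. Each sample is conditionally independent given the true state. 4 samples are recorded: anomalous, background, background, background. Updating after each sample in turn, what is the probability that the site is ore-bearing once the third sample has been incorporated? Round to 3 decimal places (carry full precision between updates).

After 'anomalous': P(ore) = 0.75·0.7000 / (0.75·0.7000 + 0.35·0.3000) ≈ 0.8333
After 'background': P(ore) = 0.25·0.8333 / (0.25·0.8333 + 0.65·0.1667) ≈ 0.6579
After 'background': P(ore) = 0.25·0.6579 / (0.25·0.6579 + 0.65·0.3421) ≈ 0.4252

0.425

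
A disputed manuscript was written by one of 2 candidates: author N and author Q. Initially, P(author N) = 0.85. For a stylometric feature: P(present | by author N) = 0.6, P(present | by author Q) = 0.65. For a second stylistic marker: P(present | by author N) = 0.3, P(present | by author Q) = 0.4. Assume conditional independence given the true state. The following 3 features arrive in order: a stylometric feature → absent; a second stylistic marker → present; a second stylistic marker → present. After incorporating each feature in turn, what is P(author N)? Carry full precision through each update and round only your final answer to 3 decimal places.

After a stylometric feature='absent': P(author N) = 0.4·0.8500 / (0.4·0.8500 + 0.35·0.1500) ≈ 0.8662
After a second stylistic marker='present': P(author N) = 0.3·0.8662 / (0.3·0.8662 + 0.4·0.1338) ≈ 0.8293
After a second stylistic marker='present': P(author N) = 0.3·0.8293 / (0.3·0.8293 + 0.4·0.1707) ≈ 0.7846

0.785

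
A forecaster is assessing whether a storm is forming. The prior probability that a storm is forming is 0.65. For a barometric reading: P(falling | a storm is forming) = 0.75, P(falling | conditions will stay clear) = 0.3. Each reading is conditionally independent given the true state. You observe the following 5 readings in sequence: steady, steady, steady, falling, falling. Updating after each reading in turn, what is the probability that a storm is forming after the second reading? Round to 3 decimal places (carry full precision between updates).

0.192

Apply Bayes' rule sequentially, carrying P(storm) forward.
After 'steady': P(storm) = 0.25·0.6500 / (0.25·0.6500 + 0.7·0.3500) ≈ 0.3988
After 'steady': P(storm) = 0.25·0.3988 / (0.25·0.3988 + 0.7·0.6012) ≈ 0.1915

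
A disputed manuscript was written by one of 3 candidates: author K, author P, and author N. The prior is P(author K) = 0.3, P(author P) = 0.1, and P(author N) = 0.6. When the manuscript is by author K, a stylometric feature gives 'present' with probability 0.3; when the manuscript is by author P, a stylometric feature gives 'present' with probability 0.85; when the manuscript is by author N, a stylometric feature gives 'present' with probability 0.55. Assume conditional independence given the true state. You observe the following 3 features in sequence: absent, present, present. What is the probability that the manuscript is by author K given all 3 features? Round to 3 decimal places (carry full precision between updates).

0.170

Apply Bayes' rule sequentially, carrying P(author K) forward.
After 'absent': normaliser = 0.7·0.3000 + 0.15·0.1000 + 0.45·0.6000; P(author K) ≈ 0.4242, P(author P) ≈ 0.0303, P(author N) ≈ 0.5455
After 'present': normaliser = 0.3·0.4242 + 0.85·0.0303 + 0.55·0.5455; P(author K) ≈ 0.2809, P(author P) ≈ 0.0569, P(author N) ≈ 0.6622
After 'present': normaliser = 0.3·0.2809 + 0.85·0.0569 + 0.55·0.6622; P(author K) ≈ 0.1696, P(author P) ≈ 0.0973, P(author N) ≈ 0.7331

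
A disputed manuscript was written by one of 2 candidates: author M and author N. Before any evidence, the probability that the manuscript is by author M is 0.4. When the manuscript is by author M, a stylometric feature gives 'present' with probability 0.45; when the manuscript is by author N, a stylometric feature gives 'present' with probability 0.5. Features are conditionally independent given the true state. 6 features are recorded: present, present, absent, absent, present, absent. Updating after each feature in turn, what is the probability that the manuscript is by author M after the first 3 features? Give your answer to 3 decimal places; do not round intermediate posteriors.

After 'present': P(author M) = 0.45·0.4000 / (0.45·0.4000 + 0.5·0.6000) ≈ 0.3750
After 'present': P(author M) = 0.45·0.3750 / (0.45·0.3750 + 0.5·0.6250) ≈ 0.3506
After 'absent': P(author M) = 0.55·0.3506 / (0.55·0.3506 + 0.5·0.6494) ≈ 0.3726

0.373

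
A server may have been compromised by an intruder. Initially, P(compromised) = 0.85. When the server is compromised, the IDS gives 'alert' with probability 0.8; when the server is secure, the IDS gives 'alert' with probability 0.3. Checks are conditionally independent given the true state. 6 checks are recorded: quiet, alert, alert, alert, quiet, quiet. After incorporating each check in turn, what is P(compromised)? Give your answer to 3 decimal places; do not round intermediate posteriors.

After 'quiet': P(compromised) = 0.2·0.8500 / (0.2·0.8500 + 0.7·0.1500) ≈ 0.6182
After 'alert': P(compromised) = 0.8·0.6182 / (0.8·0.6182 + 0.3·0.3818) ≈ 0.8119
After 'alert': P(compromised) = 0.8·0.8119 / (0.8·0.8119 + 0.3·0.1881) ≈ 0.9201
After 'alert': P(compromised) = 0.8·0.9201 / (0.8·0.9201 + 0.3·0.0799) ≈ 0.9685
After 'quiet': P(compromised) = 0.2·0.9685 / (0.2·0.9685 + 0.7·0.0315) ≈ 0.8977
After 'quiet': P(compromised) = 0.2·0.8977 / (0.2·0.8977 + 0.7·0.1023) ≈ 0.7148

0.715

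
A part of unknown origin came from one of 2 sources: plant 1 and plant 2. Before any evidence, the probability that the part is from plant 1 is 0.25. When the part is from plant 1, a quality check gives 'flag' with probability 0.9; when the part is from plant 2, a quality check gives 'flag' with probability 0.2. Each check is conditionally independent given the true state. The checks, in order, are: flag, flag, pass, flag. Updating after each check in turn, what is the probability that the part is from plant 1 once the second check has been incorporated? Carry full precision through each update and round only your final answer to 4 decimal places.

After 'flag': P(plant 1) = 0.9·0.2500 / (0.9·0.2500 + 0.2·0.7500) ≈ 0.6000
After 'flag': P(plant 1) = 0.9·0.6000 / (0.9·0.6000 + 0.2·0.4000) ≈ 0.8710

0.8710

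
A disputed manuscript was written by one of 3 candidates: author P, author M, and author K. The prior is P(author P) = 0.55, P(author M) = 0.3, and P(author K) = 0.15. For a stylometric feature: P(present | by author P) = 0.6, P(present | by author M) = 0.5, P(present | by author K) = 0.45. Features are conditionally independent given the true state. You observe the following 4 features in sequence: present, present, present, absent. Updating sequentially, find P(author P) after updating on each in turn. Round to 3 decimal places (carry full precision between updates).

0.644

Each posterior becomes the prior for the next update.
After 'present': normaliser = 0.6·0.5500 + 0.5·0.3000 + 0.45·0.1500; P(author P) ≈ 0.6027, P(author M) ≈ 0.2740, P(author K) ≈ 0.1233
After 'present': normaliser = 0.6·0.6027 + 0.5·0.2740 + 0.45·0.1233; P(author P) ≈ 0.6527, P(author M) ≈ 0.2472, P(author K) ≈ 0.1001
After 'present': normaliser = 0.6·0.6527 + 0.5·0.2472 + 0.45·0.1001; P(author P) ≈ 0.6990, P(author M) ≈ 0.2206, P(author K) ≈ 0.0804
After 'absent': normaliser = 0.4·0.6990 + 0.5·0.2206 + 0.55·0.0804; P(author P) ≈ 0.6440, P(author M) ≈ 0.2541, P(author K) ≈ 0.1019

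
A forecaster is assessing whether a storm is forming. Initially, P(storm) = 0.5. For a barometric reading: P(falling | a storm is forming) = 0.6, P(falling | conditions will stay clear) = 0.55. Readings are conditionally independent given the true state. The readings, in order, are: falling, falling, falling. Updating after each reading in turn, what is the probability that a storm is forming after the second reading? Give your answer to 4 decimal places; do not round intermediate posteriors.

After 'falling': P(storm) = 0.6·0.5000 / (0.6·0.5000 + 0.55·0.5000) ≈ 0.5217
After 'falling': P(storm) = 0.6·0.5217 / (0.6·0.5217 + 0.55·0.4783) ≈ 0.5434

0.5434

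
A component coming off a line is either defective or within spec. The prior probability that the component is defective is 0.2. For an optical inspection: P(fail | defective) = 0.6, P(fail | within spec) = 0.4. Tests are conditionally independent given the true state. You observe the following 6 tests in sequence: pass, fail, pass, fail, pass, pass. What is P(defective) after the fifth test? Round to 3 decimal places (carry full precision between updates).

After 'pass': P(defective) = 0.4·0.2000 / (0.4·0.2000 + 0.6·0.8000) ≈ 0.1429
After 'fail': P(defective) = 0.6·0.1429 / (0.6·0.1429 + 0.4·0.8571) ≈ 0.2000
After 'pass': P(defective) = 0.4·0.2000 / (0.4·0.2000 + 0.6·0.8000) ≈ 0.1429
After 'fail': P(defective) = 0.6·0.1429 / (0.6·0.1429 + 0.4·0.8571) ≈ 0.2000
After 'pass': P(defective) = 0.4·0.2000 / (0.4·0.2000 + 0.6·0.8000) ≈ 0.1429

0.143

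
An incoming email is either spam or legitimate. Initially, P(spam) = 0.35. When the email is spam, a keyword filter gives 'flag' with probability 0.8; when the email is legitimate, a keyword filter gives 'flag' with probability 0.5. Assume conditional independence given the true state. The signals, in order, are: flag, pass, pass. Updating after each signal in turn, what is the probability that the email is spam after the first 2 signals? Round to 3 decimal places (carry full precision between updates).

Each posterior becomes the prior for the next update.
After 'flag': P(spam) = 0.8·0.3500 / (0.8·0.3500 + 0.5·0.6500) ≈ 0.4628
After 'pass': P(spam) = 0.2·0.4628 / (0.2·0.4628 + 0.5·0.5372) ≈ 0.2563

0.256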